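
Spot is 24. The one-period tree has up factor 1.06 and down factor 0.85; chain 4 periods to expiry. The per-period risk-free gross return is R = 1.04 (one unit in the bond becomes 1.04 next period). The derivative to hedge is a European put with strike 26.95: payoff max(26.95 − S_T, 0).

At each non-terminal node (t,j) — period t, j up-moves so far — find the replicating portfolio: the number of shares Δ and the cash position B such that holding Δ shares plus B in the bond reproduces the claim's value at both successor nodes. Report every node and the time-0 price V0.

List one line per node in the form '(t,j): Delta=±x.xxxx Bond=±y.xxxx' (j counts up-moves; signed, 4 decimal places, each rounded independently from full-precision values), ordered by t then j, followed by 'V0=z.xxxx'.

(0,0): Delta=-0.5624 Bond=14.4539
(1,0): Delta=-1.0000 Bond=23.9585
(1,1): Delta=-0.5255 Bond=14.0924
(2,0): Delta=-1.0000 Bond=24.9168
(2,1): Delta=-1.0000 Bond=24.9168
(2,2): Delta=-0.4854 Bond=13.5761
(3,0): Delta=-1.0000 Bond=25.9135
(3,1): Delta=-1.0000 Bond=25.9135
(3,2): Delta=-1.0000 Bond=25.9135
(3,3): Delta=-0.4420 Bond=12.8776
V0=0.9555

No-arbitrage ⇒ martingale measure with p* = (R−d)/(u−d) = 0.9048.
At expiry t=4: V(4,0)=14.4219, V(4,1)=11.3267, V(4,2)=7.4668, V(4,3)=2.6533, V(4,4)=0.0000
Node (3,0) S=14.7390: V=(p*·11.3267+(1−p*)·14.4219)/1.04=11.1745; Δ=(11.3267−14.4219)/(15.6233−12.5281)=-1.0000; B=V−Δ·S=25.9135
Node (3,1) S=18.3804: V=(p*·7.4668+(1−p*)·11.3267)/1.04=7.5331; Δ=(7.4668−11.3267)/(19.4832−15.6233)=-1.0000; B=V−Δ·S=25.9135
Node (3,2) S=22.9214: V=(p*·2.6533+(1−p*)·7.4668)/1.04=2.9920; Δ=(2.6533−7.4668)/(24.2967−19.4832)=-1.0000; B=V−Δ·S=25.9135
Node (3,3) S=28.5844: V=(p*·0.0000+(1−p*)·2.6533)/1.04=0.2430; Δ=(0.0000−2.6533)/(30.2994−24.2967)=-0.4420; B=V−Δ·S=12.8776
Node (2,0) S=17.3400: V=(p*·7.5331+(1−p*)·11.1745)/1.04=7.5768; Δ=(7.5331−11.1745)/(18.3804−14.7390)=-1.0000; B=V−Δ·S=24.9168
Node (2,1) S=21.6240: V=(p*·2.9920+(1−p*)·7.5331)/1.04=3.2928; Δ=(2.9920−7.5331)/(22.9214−18.3804)=-1.0000; B=V−Δ·S=24.9168
Node (2,2) S=26.9664: V=(p*·0.2430+(1−p*)·2.9920)/1.04=0.4854; Δ=(0.2430−2.9920)/(28.5844−22.9214)=-0.4854; B=V−Δ·S=13.5761
Node (1,0) S=20.4000: V=(p*·3.2928+(1−p*)·7.5768)/1.04=3.5585; Δ=(3.2928−7.5768)/(21.6240−17.3400)=-1.0000; B=V−Δ·S=23.9585
Node (1,1) S=25.4400: V=(p*·0.4854+(1−p*)·3.2928)/1.04=0.7238; Δ=(0.4854−3.2928)/(26.9664−21.6240)=-0.5255; B=V−Δ·S=14.0924
Node (0,0) S=24.0000: V=(p*·0.7238+(1−p*)·3.5585)/1.04=0.9555; Δ=(0.7238−3.5585)/(25.4400−20.4000)=-0.5624; B=V−Δ·S=14.4539
Check: Δ(0,0)·S0 + B(0,0) = 0.9555 = V0.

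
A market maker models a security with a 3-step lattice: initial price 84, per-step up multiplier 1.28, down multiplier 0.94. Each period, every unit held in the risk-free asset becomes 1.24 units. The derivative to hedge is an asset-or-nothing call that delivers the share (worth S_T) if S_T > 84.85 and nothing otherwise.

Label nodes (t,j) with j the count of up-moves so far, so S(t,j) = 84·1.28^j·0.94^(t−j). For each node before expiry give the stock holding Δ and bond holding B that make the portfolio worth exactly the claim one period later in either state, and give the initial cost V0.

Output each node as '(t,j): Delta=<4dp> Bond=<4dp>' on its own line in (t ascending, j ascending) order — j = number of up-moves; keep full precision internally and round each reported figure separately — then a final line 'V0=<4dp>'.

The replicating-portfolio and risk-neutral prices coincide; use p* = (1.24−0.94)/(1.28−0.94) = 0.8824 for the latter.
Payoff layer (t=3): V(3,0)=0.0000, V(3,1)=95.0047, V(3,2)=129.3681, V(3,3)=176.1608
Node (2,0) S=74.2224: V=(p*·95.0047+(1−p*)·0.0000)/1.24=67.6029; Δ=(95.0047−0.0000)/(95.0047−69.7691)=3.7647; B=V−Δ·S=-211.8226
Node (2,1) S=101.0688: V=(p*·129.3681+(1−p*)·95.0047)/1.24=101.0688; Δ=(129.3681−95.0047)/(129.3681−95.0047)=1.0000; B=V−Δ·S=0.0000
Node (2,2) S=137.6256: V=(p*·176.1608+(1−p*)·129.3681)/1.24=137.6256; Δ=(176.1608−129.3681)/(176.1608−129.3681)=1.0000; B=V−Δ·S=0.0000
Node (1,0) S=78.9600: V=(p*·101.0688+(1−p*)·67.6029)/1.24=78.3320; Δ=(101.0688−67.6029)/(101.0688−74.2224)=1.2466; B=V−Δ·S=-20.0970
Node (1,1) S=107.5200: V=(p*·137.6256+(1−p*)·101.0688)/1.24=107.5200; Δ=(137.6256−101.0688)/(137.6256−101.0688)=1.0000; B=V−Δ·S=0.0000
Node (0,0) S=84.0000: V=(p*·107.5200+(1−p*)·78.3320)/1.24=83.9404; Δ=(107.5200−78.3320)/(107.5200−78.9600)=1.0220; B=V−Δ·S=-1.9067
Each (Δ,B) replicates both successor values, so the strategy is self-financing and V0 is arbitrage-free.

(0,0): Delta=1.0220 Bond=-1.9067
(1,0): Delta=1.2466 Bond=-20.0970
(1,1): Delta=1.0000 Bond=0.0000
(2,0): Delta=3.7647 Bond=-211.8226
(2,1): Delta=1.0000 Bond=0.0000
(2,2): Delta=1.0000 Bond=0.0000
V0=83.9404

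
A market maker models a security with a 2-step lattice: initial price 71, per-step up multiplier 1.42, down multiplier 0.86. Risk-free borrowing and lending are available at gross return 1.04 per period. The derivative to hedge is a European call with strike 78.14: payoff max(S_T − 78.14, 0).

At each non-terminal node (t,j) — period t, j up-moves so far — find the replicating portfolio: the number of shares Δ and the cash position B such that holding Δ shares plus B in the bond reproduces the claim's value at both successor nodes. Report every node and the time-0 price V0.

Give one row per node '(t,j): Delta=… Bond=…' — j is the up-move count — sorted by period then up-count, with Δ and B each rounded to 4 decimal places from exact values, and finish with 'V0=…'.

Under the risk-neutral measure, an up-move has probability p* = (R−d)/(u−d) = 0.3214 and values discount at R = 1.04.
Terminal values V(2,·): V(2,0)=0.0000, V(2,1)=8.5652, V(2,2)=65.0244
  t=1,j=0: stock 61.0600 → up 86.7052 (V=8.5652), down 52.5116 (V=0.0000). Price 2.6472; hedge Δ=0.2505, bond B=-12.6478.
  t=1,j=1: stock 100.8200 → up 143.1644 (V=65.0244), down 86.7052 (V=8.5652). Price 25.6854; hedge Δ=1.0000, bond B=-75.1346.
  t=0,j=0: stock 71.0000 → up 100.8200 (V=25.6854), down 61.0600 (V=2.6472). Price 9.6657; hedge Δ=0.5794, bond B=-31.4739.
Root portfolio cost Δ·71+B reproduces V0=9.6657.

(0,0): Delta=0.5794 Bond=-31.4739
(1,0): Delta=0.2505 Bond=-12.6478
(1,1): Delta=1.0000 Bond=-75.1346
V0=9.6657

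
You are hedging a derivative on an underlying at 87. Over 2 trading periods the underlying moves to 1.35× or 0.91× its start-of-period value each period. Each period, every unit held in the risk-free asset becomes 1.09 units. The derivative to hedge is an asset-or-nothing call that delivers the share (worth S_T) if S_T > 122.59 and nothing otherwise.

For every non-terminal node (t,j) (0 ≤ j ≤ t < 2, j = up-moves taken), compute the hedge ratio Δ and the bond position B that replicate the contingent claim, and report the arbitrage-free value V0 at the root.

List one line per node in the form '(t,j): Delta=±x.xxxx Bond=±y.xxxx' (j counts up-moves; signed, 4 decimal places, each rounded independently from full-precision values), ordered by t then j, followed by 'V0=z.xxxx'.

(0,0): Delta=1.5546 Bond=-112.9126
(1,0): Delta=0.0000 Bond=0.0000
(1,1): Delta=3.0682 Bond=-300.8493
V0=22.3344

The replicating-portfolio and risk-neutral prices coincide; use p* = (1.09−0.91)/(1.35−0.91) = 0.4091 for the latter.
Terminal values V(2,·): V(2,0)=0.0000, V(2,1)=0.0000, V(2,2)=158.5575
  t=1,j=0: stock 79.1700 → up 106.8795 (V=0.0000), down 72.0447 (V=0.0000). Price 0.0000; hedge Δ=0.0000, bond B=0.0000.
  t=1,j=1: stock 117.4500 → up 158.5575 (V=158.5575), down 106.8795 (V=0.0000). Price 59.5087; hedge Δ=3.0682, bond B=-300.8493.
  t=0,j=0: stock 87.0000 → up 117.4500 (V=59.5087), down 79.1700 (V=0.0000). Price 22.3344; hedge Δ=1.5546, bond B=-112.9126.
The time-0 hedge costs 22.3344, which is the no-arbitrage price.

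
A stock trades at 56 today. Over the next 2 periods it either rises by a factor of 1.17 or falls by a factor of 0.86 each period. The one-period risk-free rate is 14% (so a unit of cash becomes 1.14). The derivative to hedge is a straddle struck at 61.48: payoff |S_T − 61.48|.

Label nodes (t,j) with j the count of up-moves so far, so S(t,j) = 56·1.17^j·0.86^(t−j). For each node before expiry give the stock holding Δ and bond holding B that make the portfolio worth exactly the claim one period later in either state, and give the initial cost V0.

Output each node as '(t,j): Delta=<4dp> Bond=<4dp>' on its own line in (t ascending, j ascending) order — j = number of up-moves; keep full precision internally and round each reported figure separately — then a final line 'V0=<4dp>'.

Risk-neutral probability p* = (R−d)/(u−d) = (1.14−0.86)/(1.17−0.86) = 0.9032.
At expiry t=2: V(2,0)=20.0624, V(2,1)=5.1328, V(2,2)=15.1784
Node (1,0) S=48.1600: V=(p*·5.1328+(1−p*)·20.0624)/1.14=5.7698; Δ=(5.1328−20.0624)/(56.3472−41.4176)=-1.0000; B=V−Δ·S=53.9298
Node (1,1) S=65.5200: V=(p*·15.1784+(1−p*)·5.1328)/1.14=12.4616; Δ=(15.1784−5.1328)/(76.6584−56.3472)=0.4946; B=V−Δ·S=-19.9435
Node (0,0) S=56.0000: V=(p*·12.4616+(1−p*)·5.7698)/1.14=10.3632; Δ=(12.4616−5.7698)/(65.5200−48.1600)=0.3855; B=V−Δ·S=-11.2233
Each (Δ,B) replicates both successor values, so the strategy is self-financing and V0 is arbitrage-free.

(0,0): Delta=0.3855 Bond=-11.2233
(1,0): Delta=-1.0000 Bond=53.9298
(1,1): Delta=0.4946 Bond=-19.9435
V0=10.3632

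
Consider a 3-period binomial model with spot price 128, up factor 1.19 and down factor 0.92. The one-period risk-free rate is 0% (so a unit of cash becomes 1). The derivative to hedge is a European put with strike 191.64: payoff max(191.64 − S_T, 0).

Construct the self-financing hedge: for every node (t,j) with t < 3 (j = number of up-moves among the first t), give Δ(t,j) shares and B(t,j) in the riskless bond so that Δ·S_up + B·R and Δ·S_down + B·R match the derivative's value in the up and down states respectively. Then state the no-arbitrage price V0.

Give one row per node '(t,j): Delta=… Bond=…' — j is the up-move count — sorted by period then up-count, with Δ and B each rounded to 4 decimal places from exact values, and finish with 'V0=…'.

(0,0): Delta=-0.9389 Bond=184.4426
(1,0): Delta=-1.0000 Bond=191.6400
(1,1): Delta=-0.8267 Bond=167.3486
(2,0): Delta=-1.0000 Bond=191.6400
(2,1): Delta=-1.0000 Bond=191.6400
(2,2): Delta=-0.5084 Bond=109.6566
V0=64.2659

The replicating-portfolio and risk-neutral prices coincide; use p* = (1−0.92)/(1.19−0.92) = 0.2963 for the latter.
Payoff layer (t=3): V(3,0)=91.9679, V(3,1)=62.7164, V(3,2)=24.8801, V(3,3)=0.0000
(2,0): S=108.3392. Δ = (V_up−V_dn)/(S_up−S_dn) = (62.7164−91.9679)/(128.9236−99.6721) = -1.0000. V = [p*·62.7164 + (1−p*)·91.9679]/1 = 83.3008. B = V − Δ·S = 191.6400.
(2,1): S=140.1344. Δ = (V_up−V_dn)/(S_up−S_dn) = (24.8801−62.7164)/(166.7599−128.9236) = -1.0000. V = [p*·24.8801 + (1−p*)·62.7164]/1 = 51.5056. B = V − Δ·S = 191.6400.
(2,2): S=181.2608. Δ = (V_up−V_dn)/(S_up−S_dn) = (0.0000−24.8801)/(215.7004−166.7599) = -0.5084. V = [p*·0.0000 + (1−p*)·24.8801]/1 = 17.5082. B = V − Δ·S = 109.6566.
(1,0): S=117.7600. Δ = (V_up−V_dn)/(S_up−S_dn) = (51.5056−83.3008)/(140.1344−108.3392) = -1.0000. V = [p*·51.5056 + (1−p*)·83.3008]/1 = 73.8800. B = V − Δ·S = 191.6400.
(1,1): S=152.3200. Δ = (V_up−V_dn)/(S_up−S_dn) = (17.5082−51.5056)/(181.2608−140.1344) = -0.8267. V = [p*·17.5082 + (1−p*)·51.5056]/1 = 41.4323. B = V − Δ·S = 167.3486.
(0,0): S=128.0000. Δ = (V_up−V_dn)/(S_up−S_dn) = (41.4323−73.8800)/(152.3200−117.7600) = -0.9389. V = [p*·41.4323 + (1−p*)·73.8800]/1 = 64.2659. B = V − Δ·S = 184.4426.
Self-financing check: at every node Δ·S+B equals the discounted successor values.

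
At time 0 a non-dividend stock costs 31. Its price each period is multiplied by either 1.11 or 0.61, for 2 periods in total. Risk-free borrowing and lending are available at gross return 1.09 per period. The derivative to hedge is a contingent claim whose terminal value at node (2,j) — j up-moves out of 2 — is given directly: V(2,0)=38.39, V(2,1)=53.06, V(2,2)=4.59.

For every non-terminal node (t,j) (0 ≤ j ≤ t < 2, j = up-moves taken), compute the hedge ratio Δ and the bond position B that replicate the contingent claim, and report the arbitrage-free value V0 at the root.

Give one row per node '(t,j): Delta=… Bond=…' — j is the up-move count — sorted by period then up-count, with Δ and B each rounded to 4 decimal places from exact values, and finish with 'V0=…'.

(0,0): Delta=-2.7194 Bond=91.3436
(1,0): Delta=1.5516 Bond=18.8006
(1,1): Delta=-2.8172 Bond=102.9297
V0=7.0420

Under the risk-neutral measure, an up-move has probability p* = (R−d)/(u−d) = 0.9600 and values discount at R = 1.09.
Terminal payoffs: V(2,0)=38.3900, V(2,1)=53.0600, V(2,2)=4.5900
(1,0): S=18.9100. Δ = (V_up−V_dn)/(S_up−S_dn) = (53.0600−38.3900)/(20.9901−11.5351) = 1.5516. V = [p*·53.0600 + (1−p*)·38.3900]/1.09 = 48.1406. B = V − Δ·S = 18.8006.
(1,1): S=34.4100. Δ = (V_up−V_dn)/(S_up−S_dn) = (4.5900−53.0600)/(38.1951−20.9901) = -2.8172. V = [p*·4.5900 + (1−p*)·53.0600]/1.09 = 5.9897. B = V − Δ·S = 102.9297.
(0,0): S=31.0000. Δ = (V_up−V_dn)/(S_up−S_dn) = (5.9897−48.1406)/(34.4100−18.9100) = -2.7194. V = [p*·5.9897 + (1−p*)·48.1406]/1.09 = 7.0420. B = V − Δ·S = 91.3436.
Root portfolio cost Δ·31+B reproduces V0=7.0420.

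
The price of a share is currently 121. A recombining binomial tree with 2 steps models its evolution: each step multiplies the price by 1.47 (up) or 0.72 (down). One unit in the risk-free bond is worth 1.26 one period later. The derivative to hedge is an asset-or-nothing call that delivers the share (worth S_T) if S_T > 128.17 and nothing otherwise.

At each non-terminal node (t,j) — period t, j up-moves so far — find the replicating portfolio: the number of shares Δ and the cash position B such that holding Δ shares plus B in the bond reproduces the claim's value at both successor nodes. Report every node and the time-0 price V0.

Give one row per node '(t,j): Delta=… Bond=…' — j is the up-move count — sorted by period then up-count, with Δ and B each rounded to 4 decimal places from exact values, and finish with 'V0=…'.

(0,0): Delta=1.6464 Bond=-113.8368
(1,0): Delta=0.0000 Bond=0.0000
(1,1): Delta=1.9600 Bond=-199.2144
V0=85.3776

Under the risk-neutral measure, an up-move has probability p* = (R−d)/(u−d) = 0.7200 and values discount at R = 1.26.
Terminal payoffs: V(2,0)=0.0000, V(2,1)=0.0000, V(2,2)=261.4689
  t=1,j=0: stock 87.1200 → up 128.0664 (V=0.0000), down 62.7264 (V=0.0000). Price 0.0000; hedge Δ=0.0000, bond B=0.0000.
  t=1,j=1: stock 177.8700 → up 261.4689 (V=261.4689), down 128.0664 (V=0.0000). Price 149.4108; hedge Δ=1.9600, bond B=-199.2144.
  t=0,j=0: stock 121.0000 → up 177.8700 (V=149.4108), down 87.1200 (V=0.0000). Price 85.3776; hedge Δ=1.6464, bond B=-113.8368.
The time-0 hedge costs 85.3776, which is the no-arbitrage price.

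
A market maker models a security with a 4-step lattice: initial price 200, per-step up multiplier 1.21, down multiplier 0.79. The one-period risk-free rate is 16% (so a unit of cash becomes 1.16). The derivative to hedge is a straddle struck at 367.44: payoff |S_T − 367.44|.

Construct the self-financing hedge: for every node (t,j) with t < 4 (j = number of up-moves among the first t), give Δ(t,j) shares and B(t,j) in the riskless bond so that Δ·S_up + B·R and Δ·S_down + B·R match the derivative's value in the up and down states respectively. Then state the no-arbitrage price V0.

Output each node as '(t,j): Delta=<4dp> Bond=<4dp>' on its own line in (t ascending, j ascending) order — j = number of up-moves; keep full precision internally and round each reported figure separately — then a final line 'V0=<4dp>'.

(0,0): Delta=-0.3609 Bond=115.8904
(1,0): Delta=-1.0000 Bond=235.4033
(1,1): Delta=-0.3046 Bond=120.7882
(2,0): Delta=-1.0000 Bond=273.0678
(2,1): Delta=-1.0000 Bond=273.0678
(2,2): Delta=-0.2432 Bond=122.1477
(3,0): Delta=-1.0000 Bond=316.7586
(3,1): Delta=-1.0000 Bond=316.7586
(3,2): Delta=-1.0000 Bond=316.7586
(3,3): Delta=-0.1764 Bond=118.0335
V0=43.7010

Since d<R<u, set p* = (R−d)/(u−d) = 0.8810; price each node as the discounted p*-expectation of its children.
At expiry t=4: V(4,0)=289.5398, V(4,1)=248.1246, V(4,2)=184.6910, V(4,3)=87.5334, V(4,4)=61.2778
  t=3,j=0: stock 98.6078 → up 119.3154 (V=248.1246), down 77.9002 (V=289.5398). Price 218.1508; hedge Δ=-1.0000, bond B=316.7586.
  t=3,j=1: stock 151.0322 → up 182.7490 (V=184.6910), down 119.3154 (V=248.1246). Price 165.7264; hedge Δ=-1.0000, bond B=316.7586.
  t=3,j=2: stock 231.3278 → up 279.9066 (V=87.5334), down 182.7490 (V=184.6910). Price 85.4308; hedge Δ=-1.0000, bond B=316.7586.
  t=3,j=3: stock 354.3122 → up 428.7178 (V=61.2778), down 279.9066 (V=87.5334). Price 55.5202; hedge Δ=-0.1764, bond B=118.0335.
  t=2,j=0: stock 124.8200 → up 151.0322 (V=165.7264), down 98.6078 (V=218.1508). Price 148.2478; hedge Δ=-1.0000, bond B=273.0678.
  t=2,j=1: stock 191.1800 → up 231.3278 (V=85.4308), down 151.0322 (V=165.7264). Price 81.8878; hedge Δ=-1.0000, bond B=273.0678.
  t=2,j=2: stock 292.8200 → up 354.3122 (V=55.5202), down 231.3278 (V=85.4308). Price 50.9319; hedge Δ=-0.2432, bond B=122.1477.
  t=1,j=0: stock 158.0000 → up 191.1800 (V=81.8878), down 124.8200 (V=148.2478). Price 77.4033; hedge Δ=-1.0000, bond B=235.4033.
  t=1,j=1: stock 242.0000 → up 292.8200 (V=50.9319), down 191.1800 (V=81.8878). Price 47.0837; hedge Δ=-0.3046, bond B=120.7882.
  t=0,j=0: stock 200.0000 → up 242.0000 (V=47.0837), down 158.0000 (V=77.4033). Price 43.7010; hedge Δ=-0.3609, bond B=115.8904.
Self-financing check: at every node Δ·S+B equals the discounted successor values.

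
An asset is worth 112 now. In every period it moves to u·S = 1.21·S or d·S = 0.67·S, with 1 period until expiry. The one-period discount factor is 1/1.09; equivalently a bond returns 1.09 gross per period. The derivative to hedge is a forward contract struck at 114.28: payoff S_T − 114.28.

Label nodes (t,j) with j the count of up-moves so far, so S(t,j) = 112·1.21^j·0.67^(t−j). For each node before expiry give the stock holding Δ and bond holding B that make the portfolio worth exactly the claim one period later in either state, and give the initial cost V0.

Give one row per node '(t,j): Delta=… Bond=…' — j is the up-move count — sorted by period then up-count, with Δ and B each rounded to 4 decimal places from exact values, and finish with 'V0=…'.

(0,0): Delta=1.0000 Bond=-104.8440
V0=7.1560

Under the risk-neutral measure, an up-move has probability p* = (R−d)/(u−d) = 0.7778 and values discount at R = 1.09.
Payoff layer (t=1): V(1,0)=-39.2400, V(1,1)=21.2400
Node (0,0) S=112.0000: V=(p*·21.2400+(1−p*)·-39.2400)/1.09=7.1560; Δ=(21.2400−-39.2400)/(135.5200−75.0400)=1.0000; B=V−Δ·S=-104.8440
Self-financing check: at every node Δ·S+B equals the discounted successor values.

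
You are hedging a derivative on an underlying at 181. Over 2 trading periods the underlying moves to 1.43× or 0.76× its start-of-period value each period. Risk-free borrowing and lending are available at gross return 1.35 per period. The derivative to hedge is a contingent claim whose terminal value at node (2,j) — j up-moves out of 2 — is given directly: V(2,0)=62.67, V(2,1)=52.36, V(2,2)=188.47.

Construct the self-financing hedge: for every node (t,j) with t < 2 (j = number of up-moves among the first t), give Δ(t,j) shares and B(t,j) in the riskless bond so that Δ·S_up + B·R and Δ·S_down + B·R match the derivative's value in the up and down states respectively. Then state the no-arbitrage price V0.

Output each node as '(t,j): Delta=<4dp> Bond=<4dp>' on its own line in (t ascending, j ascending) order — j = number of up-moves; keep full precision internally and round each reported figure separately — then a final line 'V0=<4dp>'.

(0,0): Delta=0.7246 Bond=-44.4285
(1,0): Delta=-0.1119 Bond=55.0851
(1,1): Delta=0.7849 Bond=-75.5803
V0=86.7235

Since d<R<u, set p* = (R−d)/(u−d) = 0.8806; price each node as the discounted p*-expectation of its children.
Terminal values V(2,·): V(2,0)=62.6700, V(2,1)=52.3600, V(2,2)=188.4700
(1,0): S=137.5600. Δ = (V_up−V_dn)/(S_up−S_dn) = (52.3600−62.6700)/(196.7108−104.5456) = -0.1119. V = [p*·52.3600 + (1−p*)·62.6700]/1.35 = 39.6971. B = V − Δ·S = 55.0851.
(1,1): S=258.8300. Δ = (V_up−V_dn)/(S_up−S_dn) = (188.4700−52.3600)/(370.1269−196.7108) = 0.7849. V = [p*·188.4700 + (1−p*)·52.3600]/1.35 = 127.5689. B = V − Δ·S = -75.5803.
(0,0): S=181.0000. Δ = (V_up−V_dn)/(S_up−S_dn) = (127.5689−39.6971)/(258.8300−137.5600) = 0.7246. V = [p*·127.5689 + (1−p*)·39.6971]/1.35 = 86.7235. B = V − Δ·S = -44.4285.
Root portfolio cost Δ·181+B reproduces V0=86.7235.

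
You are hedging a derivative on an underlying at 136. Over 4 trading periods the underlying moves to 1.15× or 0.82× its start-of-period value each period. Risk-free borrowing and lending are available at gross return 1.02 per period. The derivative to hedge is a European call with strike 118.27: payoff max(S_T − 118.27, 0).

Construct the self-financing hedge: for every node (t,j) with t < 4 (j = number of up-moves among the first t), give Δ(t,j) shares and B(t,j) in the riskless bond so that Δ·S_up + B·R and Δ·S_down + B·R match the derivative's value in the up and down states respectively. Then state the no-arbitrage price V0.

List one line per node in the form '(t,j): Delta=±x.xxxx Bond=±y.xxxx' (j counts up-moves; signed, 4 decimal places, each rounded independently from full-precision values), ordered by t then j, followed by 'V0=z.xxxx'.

The replicating-portfolio and risk-neutral prices coincide; use p* = (1.02−0.82)/(1.15−0.82) = 0.6061 for the latter.
At expiry t=4: V(4,0)=0.0000, V(4,1)=0.0000, V(4,2)=2.6679, V(4,3)=51.3380, V(4,4)=119.5948
(3,0): S=74.9860. Δ = (V_up−V_dn)/(S_up−S_dn) = (0.0000−0.0000)/(86.2340−61.4886) = 0.0000. V = [p*·0.0000 + (1−p*)·0.0000]/1.02 = 0.0000. B = V − Δ·S = 0.0000.
(3,1): S=105.1634. Δ = (V_up−V_dn)/(S_up−S_dn) = (2.6679−0.0000)/(120.9379−86.2340) = 0.0769. V = [p*·2.6679 + (1−p*)·0.0000]/1.02 = 1.5852. B = V − Δ·S = -6.4993.
(3,2): S=147.4852. Δ = (V_up−V_dn)/(S_up−S_dn) = (51.3380−2.6679)/(169.6080−120.9379) = 1.0000. V = [p*·51.3380 + (1−p*)·2.6679]/1.02 = 31.5342. B = V − Δ·S = -115.9510.
(3,3): S=206.8390. Δ = (V_up−V_dn)/(S_up−S_dn) = (119.5948−51.3380)/(237.8648−169.6080) = 1.0000. V = [p*·119.5948 + (1−p*)·51.3380]/1.02 = 90.8880. B = V − Δ·S = -115.9510.
(2,0): S=91.4464. Δ = (V_up−V_dn)/(S_up−S_dn) = (1.5852−0.0000)/(105.1634−74.9860) = 0.0525. V = [p*·1.5852 + (1−p*)·0.0000]/1.02 = 0.9419. B = V − Δ·S = -3.8617.
(2,1): S=128.2480. Δ = (V_up−V_dn)/(S_up−S_dn) = (31.5342−1.5852)/(147.4852−105.1634) = 0.7076. V = [p*·31.5342 + (1−p*)·1.5852]/1.02 = 19.3491. B = V − Δ·S = -71.4055.
(2,2): S=179.8600. Δ = (V_up−V_dn)/(S_up−S_dn) = (90.8880−31.5342)/(206.8390−147.4852) = 1.0000. V = [p*·90.8880 + (1−p*)·31.5342]/1.02 = 66.1826. B = V − Δ·S = -113.6774.
(1,0): S=111.5200. Δ = (V_up−V_dn)/(S_up−S_dn) = (19.3491−0.9419)/(128.2480−91.4464) = 0.5002. V = [p*·19.3491 + (1−p*)·0.9419]/1.02 = 11.8606. B = V − Δ·S = -43.9190.
(1,1): S=156.4000. Δ = (V_up−V_dn)/(S_up−S_dn) = (66.1826−19.3491)/(179.8600−128.2480) = 0.9074. V = [p*·66.1826 + (1−p*)·19.3491]/1.02 = 46.7971. B = V − Δ·S = -95.1224.
(0,0): S=136.0000. Δ = (V_up−V_dn)/(S_up−S_dn) = (46.7971−11.8606)/(156.4000−111.5200) = 0.7784. V = [p*·46.7971 + (1−p*)·11.8606]/1.02 = 32.3865. B = V − Δ·S = -73.4817.
The time-0 hedge costs 32.3865, which is the no-arbitrage price.

(0,0): Delta=0.7784 Bond=-73.4817
(1,0): Delta=0.5002 Bond=-43.9190
(1,1): Delta=0.9074 Bond=-95.1224
(2,0): Delta=0.0525 Bond=-3.8617
(2,1): Delta=0.7076 Bond=-71.4055
(2,2): Delta=1.0000 Bond=-113.6774
(3,0): Delta=0.0000 Bond=0.0000
(3,1): Delta=0.0769 Bond=-6.4993
(3,2): Delta=1.0000 Bond=-115.9510
(3,3): Delta=1.0000 Bond=-115.9510
V0=32.3865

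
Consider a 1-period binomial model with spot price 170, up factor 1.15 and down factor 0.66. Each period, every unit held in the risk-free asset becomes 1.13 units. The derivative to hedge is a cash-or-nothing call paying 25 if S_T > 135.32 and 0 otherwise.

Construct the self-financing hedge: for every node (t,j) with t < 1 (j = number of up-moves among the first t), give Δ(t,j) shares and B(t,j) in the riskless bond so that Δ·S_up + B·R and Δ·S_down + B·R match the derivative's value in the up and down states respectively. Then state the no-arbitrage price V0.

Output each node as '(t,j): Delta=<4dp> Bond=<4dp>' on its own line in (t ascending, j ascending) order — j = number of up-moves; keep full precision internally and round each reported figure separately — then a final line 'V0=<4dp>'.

(0,0): Delta=0.3001 Bond=-29.7995
V0=21.2209

The replicating-portfolio and risk-neutral prices coincide; use p* = (1.13−0.66)/(1.15−0.66) = 0.9592 for the latter.
Payoff layer (t=1): V(1,0)=0.0000, V(1,1)=25.0000
Node (0,0) S=170.0000: V=(p*·25.0000+(1−p*)·0.0000)/1.13=21.2209; Δ=(25.0000−0.0000)/(195.5000−112.2000)=0.3001; B=V−Δ·S=-29.7995
The time-0 hedge costs 21.2209, which is the no-arbitrage price.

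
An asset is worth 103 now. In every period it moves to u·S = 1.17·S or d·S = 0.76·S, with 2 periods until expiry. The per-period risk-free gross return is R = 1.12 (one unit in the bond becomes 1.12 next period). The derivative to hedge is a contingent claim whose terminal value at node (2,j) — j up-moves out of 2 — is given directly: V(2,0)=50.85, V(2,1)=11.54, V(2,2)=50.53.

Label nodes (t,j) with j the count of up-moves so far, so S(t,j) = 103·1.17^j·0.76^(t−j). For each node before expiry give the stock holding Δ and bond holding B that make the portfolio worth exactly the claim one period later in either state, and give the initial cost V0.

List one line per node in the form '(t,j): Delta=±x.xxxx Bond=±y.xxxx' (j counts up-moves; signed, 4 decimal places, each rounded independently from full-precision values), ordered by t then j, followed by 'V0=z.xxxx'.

Risk-neutral probability p* = (R−d)/(u−d) = (1.12−0.76)/(1.17−0.76) = 0.8780.
Terminal payoffs: V(2,0)=50.8500, V(2,1)=11.5400, V(2,2)=50.5300
(1,0): S=78.2800. Δ = (V_up−V_dn)/(S_up−S_dn) = (11.5400−50.8500)/(91.5876−59.4928) = -1.2248. V = [p*·11.5400 + (1−p*)·50.8500]/1.12 = 14.5838. B = V − Δ·S = 110.4619.
(1,1): S=120.5100. Δ = (V_up−V_dn)/(S_up−S_dn) = (50.5300−11.5400)/(140.9967−91.5876) = 0.7891. V = [p*·50.5300 + (1−p*)·11.5400]/1.12 = 40.8706. B = V − Δ·S = -54.2269.
(0,0): S=103.0000. Δ = (V_up−V_dn)/(S_up−S_dn) = (40.8706−14.5838)/(120.5100−78.2800) = 0.6225. V = [p*·40.8706 + (1−p*)·14.5838]/1.12 = 33.6294. B = V − Δ·S = -30.4847.
Root portfolio cost Δ·103+B reproduces V0=33.6294.

(0,0): Delta=0.6225 Bond=-30.4847
(1,0): Delta=-1.2248 Bond=110.4619
(1,1): Delta=0.7891 Bond=-54.2269
V0=33.6294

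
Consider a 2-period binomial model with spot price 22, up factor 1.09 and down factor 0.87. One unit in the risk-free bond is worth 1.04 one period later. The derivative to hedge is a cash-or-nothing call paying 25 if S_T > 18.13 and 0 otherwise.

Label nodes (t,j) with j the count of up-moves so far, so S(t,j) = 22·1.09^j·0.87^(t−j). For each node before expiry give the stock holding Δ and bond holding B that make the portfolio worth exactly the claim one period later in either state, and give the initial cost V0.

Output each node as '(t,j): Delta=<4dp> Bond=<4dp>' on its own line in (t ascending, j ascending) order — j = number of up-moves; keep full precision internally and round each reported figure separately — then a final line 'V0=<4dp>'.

No-arbitrage ⇒ martingale measure with p* = (R−d)/(u−d) = 0.7727.
Terminal payoffs: V(2,0)=0.0000, V(2,1)=25.0000, V(2,2)=25.0000
  t=1,j=0: stock 19.1400 → up 20.8626 (V=25.0000), down 16.6518 (V=0.0000). Price 18.5752; hedge Δ=5.9371, bond B=-95.0612.
  t=1,j=1: stock 23.9800 → up 26.1382 (V=25.0000), down 20.8626 (V=25.0000). Price 24.0385; hedge Δ=0.0000, bond B=24.0385.
  t=0,j=0: stock 22.0000 → up 23.9800 (V=24.0385), down 19.1400 (V=18.5752). Price 21.9200; hedge Δ=1.1288, bond B=-2.9131.
Each (Δ,B) replicates both successor values, so the strategy is self-financing and V0 is arbitrage-free.

(0,0): Delta=1.1288 Bond=-2.9131
(1,0): Delta=5.9371 Bond=-95.0612
(1,1): Delta=0.0000 Bond=24.0385
V0=21.9200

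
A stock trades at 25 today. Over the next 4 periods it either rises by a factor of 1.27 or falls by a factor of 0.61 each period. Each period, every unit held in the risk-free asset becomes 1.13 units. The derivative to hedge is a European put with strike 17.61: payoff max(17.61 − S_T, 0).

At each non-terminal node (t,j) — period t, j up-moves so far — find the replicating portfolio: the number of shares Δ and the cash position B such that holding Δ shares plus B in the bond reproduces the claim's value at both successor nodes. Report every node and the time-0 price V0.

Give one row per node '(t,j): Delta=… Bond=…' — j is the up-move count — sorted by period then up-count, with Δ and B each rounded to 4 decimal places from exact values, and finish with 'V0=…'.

No-arbitrage ⇒ martingale measure with p* = (R−d)/(u−d) = 0.7879.
Payoff layer (t=4): V(4,0)=14.1485, V(4,1)=10.4034, V(4,2)=2.6060, V(4,3)=0.0000, V(4,4)=0.0000
Node (3,0) S=5.6745: V=(p*·10.4034+(1−p*)·14.1485)/1.13=9.9095; Δ=(10.4034−14.1485)/(7.2066−3.4615)=-1.0000; B=V−Δ·S=15.5841
Node (3,1) S=11.8142: V=(p*·2.6060+(1−p*)·10.4034)/1.13=3.7699; Δ=(2.6060−10.4034)/(15.0040−7.2066)=-1.0000; B=V−Δ·S=15.5841
Node (3,2) S=24.5967: V=(p*·0.0000+(1−p*)·2.6060)/1.13=0.4892; Δ=(0.0000−2.6060)/(31.2378−15.0040)=-0.1605; B=V−Δ·S=4.4377
Node (3,3) S=51.2096: V=(p*·0.0000+(1−p*)·0.0000)/1.13=0.0000; Δ=(0.0000−0.0000)/(65.0362−31.2378)=0.0000; B=V−Δ·S=0.0000
Node (2,0) S=9.3025: V=(p*·3.7699+(1−p*)·9.9095)/1.13=4.4887; Δ=(3.7699−9.9095)/(11.8142−5.6745)=-1.0000; B=V−Δ·S=13.7912
Node (2,1) S=19.3675: V=(p*·0.4892+(1−p*)·3.7699)/1.13=1.0488; Δ=(0.4892−3.7699)/(24.5967−11.8142)=-0.2567; B=V−Δ·S=6.0195
Node (2,2) S=40.3225: V=(p*·0.0000+(1−p*)·0.4892)/1.13=0.0918; Δ=(0.0000−0.4892)/(51.2096−24.5967)=-0.0184; B=V−Δ·S=0.8330
Node (1,0) S=15.2500: V=(p*·1.0488+(1−p*)·4.4887)/1.13=1.5738; Δ=(1.0488−4.4887)/(19.3675−9.3025)=-0.3418; B=V−Δ·S=6.7859
Node (1,1) S=31.7500: V=(p*·0.0918+(1−p*)·1.0488)/1.13=0.2609; Δ=(0.0918−1.0488)/(40.3225−19.3675)=-0.0457; B=V−Δ·S=1.7108
Node (0,0) S=25.0000: V=(p*·0.2609+(1−p*)·1.5738)/1.13=0.4773; Δ=(0.2609−1.5738)/(31.7500−15.2500)=-0.0796; B=V−Δ·S=2.4667
Root portfolio cost Δ·25+B reproduces V0=0.4773.

(0,0): Delta=-0.0796 Bond=2.4667
(1,0): Delta=-0.3418 Bond=6.7859
(1,1): Delta=-0.0457 Bond=1.7108
(2,0): Delta=-1.0000 Bond=13.7912
(2,1): Delta=-0.2567 Bond=6.0195
(2,2): Delta=-0.0184 Bond=0.8330
(3,0): Delta=-1.0000 Bond=15.5841
(3,1): Delta=-1.0000 Bond=15.5841
(3,2): Delta=-0.1605 Bond=4.4377
(3,3): Delta=0.0000 Bond=0.0000
V0=0.4773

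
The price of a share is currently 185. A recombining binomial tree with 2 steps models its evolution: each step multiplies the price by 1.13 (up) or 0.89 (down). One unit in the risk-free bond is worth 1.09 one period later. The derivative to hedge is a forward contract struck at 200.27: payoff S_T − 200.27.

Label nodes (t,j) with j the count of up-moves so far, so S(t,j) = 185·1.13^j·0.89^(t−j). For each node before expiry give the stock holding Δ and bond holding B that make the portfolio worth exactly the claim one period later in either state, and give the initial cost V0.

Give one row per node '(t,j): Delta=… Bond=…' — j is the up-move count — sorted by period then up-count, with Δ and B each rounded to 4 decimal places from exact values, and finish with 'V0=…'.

(0,0): Delta=1.0000 Bond=-168.5633
(1,0): Delta=1.0000 Bond=-183.7339
(1,1): Delta=1.0000 Bond=-183.7339
V0=16.4367

No-arbitrage ⇒ martingale measure with p* = (R−d)/(u−d) = 0.8333.
Terminal values V(2,·): V(2,0)=-53.7315, V(2,1)=-14.2155, V(2,2)=35.9565
  t=1,j=0: stock 164.6500 → up 186.0545 (V=-14.2155), down 146.5385 (V=-53.7315). Price -19.0839; hedge Δ=1.0000, bond B=-183.7339.
  t=1,j=1: stock 209.0500 → up 236.2265 (V=35.9565), down 186.0545 (V=-14.2155). Price 25.3161; hedge Δ=1.0000, bond B=-183.7339.
  t=0,j=0: stock 185.0000 → up 209.0500 (V=25.3161), down 164.6500 (V=-19.0839). Price 16.4367; hedge Δ=1.0000, bond B=-168.5633.
Check: Δ(0,0)·S0 + B(0,0) = 16.4367 = V0.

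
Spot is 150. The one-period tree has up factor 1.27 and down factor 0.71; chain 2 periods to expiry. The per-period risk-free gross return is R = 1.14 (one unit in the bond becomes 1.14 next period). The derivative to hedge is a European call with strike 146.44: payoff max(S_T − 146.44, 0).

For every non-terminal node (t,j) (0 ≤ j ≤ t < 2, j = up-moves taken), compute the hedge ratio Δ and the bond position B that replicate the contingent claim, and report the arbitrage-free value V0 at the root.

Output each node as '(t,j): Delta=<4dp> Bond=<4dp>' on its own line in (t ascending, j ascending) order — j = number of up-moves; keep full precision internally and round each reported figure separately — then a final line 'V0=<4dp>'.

(0,0): Delta=0.7657 Bond=-71.5355
(1,0): Delta=0.0000 Bond=0.0000
(1,1): Delta=0.8952 Bond=-106.2053
V0=43.3243

Risk-neutral probability p* = (R−d)/(u−d) = (1.14−0.71)/(1.27−0.71) = 0.7679.
Payoff layer (t=2): V(2,0)=0.0000, V(2,1)=0.0000, V(2,2)=95.4950
(1,0): S=106.5000. Δ = (V_up−V_dn)/(S_up−S_dn) = (0.0000−0.0000)/(135.2550−75.6150) = 0.0000. V = [p*·0.0000 + (1−p*)·0.0000]/1.14 = 0.0000. B = V − Δ·S = 0.0000.
(1,1): S=190.5000. Δ = (V_up−V_dn)/(S_up−S_dn) = (95.4950−0.0000)/(241.9350−135.2550) = 0.8952. V = [p*·95.4950 + (1−p*)·0.0000]/1.14 = 64.3215. B = V − Δ·S = -106.2053.
(0,0): S=150.0000. Δ = (V_up−V_dn)/(S_up−S_dn) = (64.3215−0.0000)/(190.5000−106.5000) = 0.7657. V = [p*·64.3215 + (1−p*)·0.0000]/1.14 = 43.3243. B = V − Δ·S = -71.5355.
The time-0 hedge costs 43.3243, which is the no-arbitrage price.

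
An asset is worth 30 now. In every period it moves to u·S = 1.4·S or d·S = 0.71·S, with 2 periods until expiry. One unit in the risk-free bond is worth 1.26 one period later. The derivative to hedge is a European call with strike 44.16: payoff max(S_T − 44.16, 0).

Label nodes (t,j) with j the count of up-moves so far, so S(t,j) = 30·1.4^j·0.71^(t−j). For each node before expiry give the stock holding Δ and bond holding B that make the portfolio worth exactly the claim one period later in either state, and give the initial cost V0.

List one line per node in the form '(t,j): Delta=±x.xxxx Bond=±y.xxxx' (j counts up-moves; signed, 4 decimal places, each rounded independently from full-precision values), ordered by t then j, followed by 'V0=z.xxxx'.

The replicating-portfolio and risk-neutral prices coincide; use p* = (1.26−0.71)/(1.4−0.71) = 0.7971 for the latter.
Terminal values V(2,·): V(2,0)=0.0000, V(2,1)=0.0000, V(2,2)=14.6400
(1,0): S=21.3000. Δ = (V_up−V_dn)/(S_up−S_dn) = (0.0000−0.0000)/(29.8200−15.1230) = 0.0000. V = [p*·0.0000 + (1−p*)·0.0000]/1.26 = 0.0000. B = V − Δ·S = 0.0000.
(1,1): S=42.0000. Δ = (V_up−V_dn)/(S_up−S_dn) = (14.6400−0.0000)/(58.8000−29.8200) = 0.5052. V = [p*·14.6400 + (1−p*)·0.0000]/1.26 = 9.2616. B = V − Δ·S = -11.9558.
(0,0): S=30.0000. Δ = (V_up−V_dn)/(S_up−S_dn) = (9.2616−0.0000)/(42.0000−21.3000) = 0.4474. V = [p*·9.2616 + (1−p*)·0.0000]/1.26 = 5.8590. B = V − Δ·S = -7.5635.
Self-financing check: at every node Δ·S+B equals the discounted successor values.

(0,0): Delta=0.4474 Bond=-7.5635
(1,0): Delta=0.0000 Bond=0.0000
(1,1): Delta=0.5052 Bond=-11.9558
V0=5.8590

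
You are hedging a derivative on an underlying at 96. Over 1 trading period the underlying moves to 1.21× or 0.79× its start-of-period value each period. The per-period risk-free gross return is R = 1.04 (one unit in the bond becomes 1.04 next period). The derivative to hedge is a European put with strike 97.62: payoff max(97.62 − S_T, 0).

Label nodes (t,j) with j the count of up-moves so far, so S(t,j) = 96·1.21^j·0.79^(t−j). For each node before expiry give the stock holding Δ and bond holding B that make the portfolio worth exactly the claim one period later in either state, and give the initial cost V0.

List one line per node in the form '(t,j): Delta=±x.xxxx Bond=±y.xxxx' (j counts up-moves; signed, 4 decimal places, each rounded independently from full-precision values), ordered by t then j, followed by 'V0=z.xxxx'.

Under the risk-neutral measure, an up-move has probability p* = (R−d)/(u−d) = 0.5952 and values discount at R = 1.04.
At expiry t=1: V(1,0)=21.7800, V(1,1)=0.0000
  t=0,j=0: stock 96.0000 → up 116.1600 (V=0.0000), down 75.8400 (V=21.7800). Price 8.4766; hedge Δ=-0.5402, bond B=60.3338.
The time-0 hedge costs 8.4766, which is the no-arbitrage price.

(0,0): Delta=-0.5402 Bond=60.3338
V0=8.4766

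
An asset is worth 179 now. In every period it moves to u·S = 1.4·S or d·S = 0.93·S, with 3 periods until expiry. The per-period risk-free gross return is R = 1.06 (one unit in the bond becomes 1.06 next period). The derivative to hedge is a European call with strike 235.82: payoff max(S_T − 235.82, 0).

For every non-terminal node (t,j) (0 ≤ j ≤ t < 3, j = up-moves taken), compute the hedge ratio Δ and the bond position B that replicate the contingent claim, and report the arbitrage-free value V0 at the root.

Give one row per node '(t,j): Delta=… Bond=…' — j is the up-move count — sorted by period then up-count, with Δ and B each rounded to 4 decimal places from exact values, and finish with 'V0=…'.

(0,0): Delta=0.5164 Bond=-75.2911
(1,0): Delta=0.3017 Bond=-44.0637
(1,1): Delta=0.8895 Bond=-173.2952
(2,0): Delta=0.0000 Bond=0.0000
(2,1): Delta=0.8258 Bond=-168.8657
(2,2): Delta=1.0000 Bond=-222.4717
V0=17.1476

The replicating-portfolio and risk-neutral prices coincide; use p* = (1.06−0.93)/(1.4−0.93) = 0.2766 for the latter.
Terminal values V(3,·): V(3,0)=0.0000, V(3,1)=0.0000, V(3,2)=90.4612, V(3,3)=255.3560
(2,0): S=154.8171. Δ = (V_up−V_dn)/(S_up−S_dn) = (0.0000−0.0000)/(216.7439−143.9799) = 0.0000. V = [p*·0.0000 + (1−p*)·0.0000]/1.06 = 0.0000. B = V − Δ·S = 0.0000.
(2,1): S=233.0580. Δ = (V_up−V_dn)/(S_up−S_dn) = (90.4612−0.0000)/(326.2812−216.7439) = 0.8258. V = [p*·90.4612 + (1−p*)·0.0000]/1.06 = 23.6049. B = V − Δ·S = -168.8657.
(2,2): S=350.8400. Δ = (V_up−V_dn)/(S_up−S_dn) = (255.3560−90.4612)/(491.1760−326.2812) = 1.0000. V = [p*·255.3560 + (1−p*)·90.4612]/1.06 = 128.3683. B = V − Δ·S = -222.4717.
(1,0): S=166.4700. Δ = (V_up−V_dn)/(S_up−S_dn) = (23.6049−0.0000)/(233.0580−154.8171) = 0.3017. V = [p*·23.6049 + (1−p*)·0.0000]/1.06 = 6.1594. B = V − Δ·S = -44.0637.
(1,1): S=250.6000. Δ = (V_up−V_dn)/(S_up−S_dn) = (128.3683−23.6049)/(350.8400−233.0580) = 0.8895. V = [p*·128.3683 + (1−p*)·23.6049]/1.06 = 49.6057. B = V − Δ·S = -173.2952.
(0,0): S=179.0000. Δ = (V_up−V_dn)/(S_up−S_dn) = (49.6057−6.1594)/(250.6000−166.4700) = 0.5164. V = [p*·49.6057 + (1−p*)·6.1594]/1.06 = 17.1476. B = V − Δ·S = -75.2911.
Check: Δ(0,0)·S0 + B(0,0) = 17.1476 = V0.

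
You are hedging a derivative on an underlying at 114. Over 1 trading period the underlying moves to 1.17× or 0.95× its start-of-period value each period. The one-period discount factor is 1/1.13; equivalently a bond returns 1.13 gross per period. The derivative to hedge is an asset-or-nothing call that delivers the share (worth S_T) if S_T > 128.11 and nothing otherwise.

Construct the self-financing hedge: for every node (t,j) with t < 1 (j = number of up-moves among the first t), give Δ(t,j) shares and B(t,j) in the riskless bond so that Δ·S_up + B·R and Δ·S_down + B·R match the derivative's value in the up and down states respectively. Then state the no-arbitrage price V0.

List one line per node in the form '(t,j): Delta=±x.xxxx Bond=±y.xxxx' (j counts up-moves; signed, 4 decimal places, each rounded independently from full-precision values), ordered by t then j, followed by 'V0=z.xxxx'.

No-arbitrage ⇒ martingale measure with p* = (R−d)/(u−d) = 0.8182.
Terminal payoffs: V(1,0)=0.0000, V(1,1)=133.3800
  t=0,j=0: stock 114.0000 → up 133.3800 (V=133.3800), down 108.3000 (V=0.0000). Price 96.5744; hedge Δ=5.3182, bond B=-509.6983.
The time-0 hedge costs 96.5744, which is the no-arbitrage price.

(0,0): Delta=5.3182 Bond=-509.6983
V0=96.5744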